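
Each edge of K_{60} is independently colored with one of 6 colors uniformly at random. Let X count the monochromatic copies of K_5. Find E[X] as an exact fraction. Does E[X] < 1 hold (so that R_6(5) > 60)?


E[X] = C(60, 5) · 6^{1 − 10} = 5461512 · 6^{−9} = 5461512/10077696.
As a reduced fraction: E[X] = 227563/419904 ≈ 0.5419405.
Is E[X] < 1? YES.
Since E[X] < 1, there exists a 6-coloring of K_{60} with no monochromatic K_5; hence R_6(5) > 60.

E[X] = 227563/419904 ≈ 0.5419405; E[X] < 1, so R_6(5) > 60.


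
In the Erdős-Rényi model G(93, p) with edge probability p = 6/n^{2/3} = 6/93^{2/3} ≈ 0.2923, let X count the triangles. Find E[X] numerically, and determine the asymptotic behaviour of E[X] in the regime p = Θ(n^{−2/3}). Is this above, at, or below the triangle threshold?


Number of potential triangles: C(93, 3) = 129766.
Each occurs with probability p³ ≈ (0.2923)³ ≈ 2.497399e-02.
By linearity: E[X] = C(93, 3)·p³ ≈ 129766 · 2.497399e-02 ≈ 3240.7742.
Since α = 2/3 < 1, p = c/n^{2/3} ≫ 1/n is above the triangle threshold p ~ 1/n. Asymptotically E[X] ~ (c³/6)·n^{3(1−α)} = (6³/6)·n^{1} → ∞; triangles are abundant w.h.p.

E[X] ≈ 3240.7742; in regime p = Θ(1/n^{2/3}) E[X] diverges (above the triangle threshold p ~ 1/n).


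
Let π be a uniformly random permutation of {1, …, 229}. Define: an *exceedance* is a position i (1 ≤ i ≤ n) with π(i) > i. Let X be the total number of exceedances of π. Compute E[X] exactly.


Write X = Σ_{i=1}^{229} X_i, where X_i = 1_{π(i) > i}.
For each fixed i, π(i) is uniform over {1, …, 229} (marginal of a uniform permutation), so P[π(i) > i] = (n − i)/n. Summing: Σ_{i=1}^{229} (n − i)/n = (0 + 1 + … + 228)/229 = 229(229 − 1)/(2·229) = (229 − 1)/2.
Hence E[X] = Σ_{i=1}^{229} (229 − i)/229 = 114 ≈ 114.0000.

E[X] = 114 = 114.0000.


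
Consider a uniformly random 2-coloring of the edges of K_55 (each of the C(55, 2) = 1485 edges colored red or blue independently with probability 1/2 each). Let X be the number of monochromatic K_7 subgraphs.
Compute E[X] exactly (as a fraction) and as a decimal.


Let X = Σ_S X_S over the C(55, 7) = 202927725 subsets S of size 7, where X_S = 1 if the K_7 on S is monochromatic.
For a fixed S, the K_7 on S has C(7, 2) = 21 edges. P[all 21 edges red] = (1/2)^21, and likewise for blue, so P[monochromatic] = 2·(1/2)^21 = 2^{1 − 21} = 1/1048576.
Summing: E[X] = C(55, 7) · 2^{1 − 21} = 202927725 · 1/1048576 = 202927725/1048576.
Numerically: E[X] ≈ 193.52696.

E[X] = C(55,7)·2^(1−C(7,2)) = 202927725/1048576 ≈ 193.52696.


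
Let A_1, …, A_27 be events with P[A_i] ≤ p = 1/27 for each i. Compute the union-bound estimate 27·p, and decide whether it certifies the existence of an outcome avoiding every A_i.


Union bound: P[∪_{i=1}^{27} A_i] ≤ Σ_i P[A_i] ≤ 27·p = 27·(1/27) = 1.
Numerically: 1 ≈ 1.000000.
Is 1 < 1? NO.
Since the bound 1 is ≥ 1, the union bound is uninformative here; it does NOT by itself certify existence.

27·p = 1 ≈ 1.000000; existence NOT certified by the union bound.


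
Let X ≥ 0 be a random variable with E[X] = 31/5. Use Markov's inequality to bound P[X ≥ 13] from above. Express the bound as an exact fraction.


μ = E[X] = 31/5, a = 13.
Markov: P[X ≥ 13] ≤ μ/a = (31/5)/13 = 31/65.
Numerically: ≈ 0.47692.
(Since a = 13 > μ = 6.20000, the bound 31/65 is < 1 and informative.)

P[X ≥ 13] ≤ 31/65 ≈ 0.47692.


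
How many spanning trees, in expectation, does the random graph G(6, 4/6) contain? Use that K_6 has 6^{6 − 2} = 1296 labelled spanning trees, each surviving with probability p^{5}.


K_6 has 6^{6 − 2} = 1296 labelled spanning trees.
For each such spanning tree H, let X_H = 1 if all 5 edges of H are present in G. Then P[X_H = 1] = p^{5} = (2/3)^{5} = 32/243.
Summing the indicators: E[X] = Σ_H E[X_H] = 1296 · p^{5} = 1296 · 32/243 = 512/3.
Numerically: E[X] ≈ 170.7.

E[X] = 1296 · (2/3)^{5} = 512/3 ≈ 170.7.


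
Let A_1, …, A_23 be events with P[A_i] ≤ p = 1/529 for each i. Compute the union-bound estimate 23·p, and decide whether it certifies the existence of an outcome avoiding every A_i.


Union bound: P[∪_{i=1}^{23} A_i] ≤ Σ_i P[A_i] ≤ 23·p = 23·(1/529) = 1/23.
Numerically: 1/23 ≈ 0.043.
Is 1/23 < 1? YES.
Since P[∪ A_i] ≤ 1/23 < 1, the complement has P[∩ A_i^c] ≥ 1 − 1/23 = 22/23 > 0, so some outcome avoids every A_i.

23·p = 1/23 ≈ 0.043; existence CERTIFIED by the union bound.


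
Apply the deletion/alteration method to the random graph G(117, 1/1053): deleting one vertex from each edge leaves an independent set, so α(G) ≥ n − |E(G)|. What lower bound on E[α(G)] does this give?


E[|E(G)|] = C(117, 2)·p = 6786 · (1/1053) = 58/9.
E[α(G)] ≥ n − E[|E(G)|] = 117 − 58/9 = 995/9.
Numerically: ≈ 110.556.
(This is only a lower bound; the true E[α(G)] may be larger.)

E[α(G)] ≥ 995/9 ≈ 110.556.


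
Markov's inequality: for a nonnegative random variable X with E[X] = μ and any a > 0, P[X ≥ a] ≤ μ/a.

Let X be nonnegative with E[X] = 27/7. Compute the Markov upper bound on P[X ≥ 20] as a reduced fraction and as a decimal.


μ = E[X] = 27/7, a = 20.
Markov: P[X ≥ 20] ≤ μ/a = (27/7)/20 = 27/140.
Numerically: ≈ 0.19286.
(Since a = 20 > μ = 3.85714, the bound 27/140 is < 1 and informative.)

P[X ≥ 20] ≤ 27/140 ≈ 0.19286.


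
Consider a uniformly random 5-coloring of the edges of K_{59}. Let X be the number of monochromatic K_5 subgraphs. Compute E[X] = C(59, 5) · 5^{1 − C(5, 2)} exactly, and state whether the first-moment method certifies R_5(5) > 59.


E[X] = C(59, 5) · 5^{1 − 10} = 5006386 · 5^{−9} = 5006386/1953125.
As a reduced fraction: E[X] = 5006386/1953125 ≈ 2.5633.
Is E[X] < 1? NO.
Since E[X] ≥ 1, the first-moment bound is inconclusive at n = 59; it does NOT by itself certify R_5(5) > 59.

E[X] = 5006386/1953125 ≈ 2.5633; E[X] ≥ 1; first-moment method inconclusive here.


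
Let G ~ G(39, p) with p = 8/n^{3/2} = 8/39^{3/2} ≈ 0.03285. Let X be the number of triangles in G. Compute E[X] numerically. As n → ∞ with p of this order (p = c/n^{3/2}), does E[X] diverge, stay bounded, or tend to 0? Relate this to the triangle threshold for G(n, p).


Number of potential triangles: C(39, 3) = 9139.
Each occurs with probability p³ ≈ (0.03285)³ ≈ 3.543882e-05.
By linearity: E[X] = C(39, 3)·p³ ≈ 9139 · 3.543882e-05 ≈ 0.3239.
Since α = 3/2 > 1, p = c/n^{3/2} = o(1/n) is below the triangle threshold p ~ 1/n. Asymptotically E[X] ~ (c³/6)·n^{3(1−α)} = (8³/6)·n^{-1.5} → 0, so by Markov's inequality G has no triangles w.h.p.

E[X] ≈ 0.3239; in regime p = Θ(1/n^{3/2}) E[X] tends to 0 (below the triangle threshold p ~ 1/n).


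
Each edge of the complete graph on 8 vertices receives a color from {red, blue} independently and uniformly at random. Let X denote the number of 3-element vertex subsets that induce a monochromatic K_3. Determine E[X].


Let X = Σ_S X_S over the C(8, 3) = 56 subsets S of size 3, where X_S = 1 if the K_3 on S is monochromatic.
For a fixed S, the K_3 on S has C(3, 2) = 3 edges. P[all 3 edges red] = (1/2)^3, and likewise for blue, so P[monochromatic] = 2·(1/2)^3 = 2^{1 − 3} = 1/4.
Summing: E[X] = C(8, 3) · 2^{1 − 3} = 56 · 1/4 = 14.
Numerically: E[X] ≈ 14.00000.

E[X] = C(8,3)·2^(1−C(3,2)) = 14 ≈ 14.00000.


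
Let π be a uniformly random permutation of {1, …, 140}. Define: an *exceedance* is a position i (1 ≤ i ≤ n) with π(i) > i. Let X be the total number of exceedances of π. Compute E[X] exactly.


Write X = Σ_{i=1}^{140} X_i, where X_i = 1_{π(i) > i}.
For each fixed i, π(i) is uniform over {1, …, 140} (marginal of a uniform permutation), so P[π(i) > i] = (n − i)/n. Summing: Σ_{i=1}^{140} (n − i)/n = (0 + 1 + … + 139)/140 = 140(140 − 1)/(2·140) = (140 − 1)/2.
Hence E[X] = Σ_{i=1}^{140} (140 − i)/140 = 139/2 ≈ 69.5000.

E[X] = 139/2 = 69.5000.


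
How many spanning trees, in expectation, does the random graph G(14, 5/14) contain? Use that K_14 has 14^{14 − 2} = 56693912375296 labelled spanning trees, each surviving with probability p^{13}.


K_14 has 14^{14 − 2} = 56693912375296 labelled spanning trees.
For each such spanning tree H, let X_H = 1 if all 13 edges of H are present in G. Then P[X_H = 1] = p^{13} = (5/14)^{13} = 1220703125/793714773254144.
By linearity: E[X] = Σ_H E[X_H] = 56693912375296 · p^{13} = 56693912375296 · 1220703125/793714773254144 = 1220703125/14.
Numerically: E[X] ≈ 8.7193e+07.

E[X] = 56693912375296 · (5/14)^{13} = 1220703125/14 ≈ 8.7193e+07.


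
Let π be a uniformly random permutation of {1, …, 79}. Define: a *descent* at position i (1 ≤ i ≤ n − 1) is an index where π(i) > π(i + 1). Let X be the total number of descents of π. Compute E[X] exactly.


Write X = Σ X_I over i = 1, …, 78, with X_I the indicator of one descent.
There are 78 indicators.
For each fixed i, the pair (π(i), π(i+1)) is a uniformly random ordered pair of distinct values from {1, …, 79}; by symmetry P[π(i) > π(i+1)] = 1/2.
By linearity: E[X] = 78 · (1/2) = (79 − 1) · (1/2) = 39 ≈ 39.000000.

E[X] = 39 = 39.000000.


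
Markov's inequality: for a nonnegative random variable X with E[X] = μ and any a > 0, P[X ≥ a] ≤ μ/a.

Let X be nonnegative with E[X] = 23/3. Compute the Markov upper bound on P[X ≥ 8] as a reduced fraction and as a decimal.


μ = E[X] = 23/3, a = 8.
Markov: P[X ≥ 8] ≤ μ/a = (23/3)/8 = 23/24.
Numerically: ≈ 0.958.
(Since a = 8 > μ = 7.667, the bound 23/24 is < 1 and informative.)

P[X ≥ 8] ≤ 23/24 ≈ 0.958.


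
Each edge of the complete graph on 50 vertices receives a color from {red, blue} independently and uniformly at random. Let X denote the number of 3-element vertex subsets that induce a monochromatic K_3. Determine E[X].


Let X = Σ_S X_S over the C(50, 3) = 19600 subsets S of size 3, where X_S = 1 if the K_3 on S is monochromatic.
For a fixed S, the K_3 on S has C(3, 2) = 3 edges. P[all 3 edges red] = (1/2)^3, and likewise for blue, so P[monochromatic] = 2·(1/2)^3 = 2^{1 − 3} = 1/4.
By linearity of expectation: E[X] = C(50, 3) · 2^{1 − 3} = 19600 · 1/4 = 4900.
Numerically: E[X] ≈ 4900.00000.

E[X] = C(50,3)·2^(1−C(3,2)) = 4900 ≈ 4900.00000.


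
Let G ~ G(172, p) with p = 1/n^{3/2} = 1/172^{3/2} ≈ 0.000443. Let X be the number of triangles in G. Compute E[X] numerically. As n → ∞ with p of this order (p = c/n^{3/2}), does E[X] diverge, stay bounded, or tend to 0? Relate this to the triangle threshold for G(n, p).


Number of potential triangles: C(172, 3) = 833340.
Each occurs with probability p³ ≈ (0.000443)³ ≈ 8.71208e-11.
By linearity: E[X] = C(172, 3)·p³ ≈ 833340 · 8.71208e-11 ≈ 0.000.
Since α = 3/2 > 1, p = c/n^{3/2} = o(1/n) is below the triangle threshold p ~ 1/n. Asymptotically E[X] ~ (c³/6)·n^{3(1−α)} = (1³/6)·n^{-1.5} → 0, so by Markov's inequality G has no triangles w.h.p.

E[X] ≈ 0.000; in regime p = Θ(1/n^{3/2}) E[X] tends to 0 (below the triangle threshold p ~ 1/n).


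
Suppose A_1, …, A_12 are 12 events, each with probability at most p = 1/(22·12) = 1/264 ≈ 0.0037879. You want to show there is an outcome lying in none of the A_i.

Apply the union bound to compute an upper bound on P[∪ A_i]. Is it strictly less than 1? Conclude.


Union bound: P[∪_{i=1}^{12} A_i] ≤ Σ_i P[A_i] ≤ 12·p = 12·(1/264) = 1/22.
Numerically: 1/22 ≈ 0.0454545.
Is 1/22 < 1? YES.
Since P[∪ A_i] ≤ 1/22 < 1, the complement has P[∩ A_i^c] ≥ 1 − 1/22 = 21/22 > 0, so some outcome avoids every A_i.

12·p = 1/22 ≈ 0.0454545; existence CERTIFIED by the union bound.


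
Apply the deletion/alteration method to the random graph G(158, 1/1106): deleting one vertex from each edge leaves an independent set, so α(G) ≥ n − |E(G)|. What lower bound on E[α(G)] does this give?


E[|E(G)|] = C(158, 2)·p = 12403 · (1/1106) = 157/14.
E[α(G)] ≥ n − E[|E(G)|] = 158 − 157/14 = 2055/14.
Numerically: ≈ 146.785714.
(This is only a lower bound; the true E[α(G)] may be larger.)

E[α(G)] ≥ 2055/14 ≈ 146.785714.


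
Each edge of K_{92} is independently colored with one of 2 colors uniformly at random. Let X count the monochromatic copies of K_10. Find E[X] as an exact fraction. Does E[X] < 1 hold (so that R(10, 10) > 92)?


E[X] = C(92, 10) · 2^{1 − 45} = 7210666060598 · 2^{−44} = 7210666060598/17592186044416.
As a reduced fraction: E[X] = 3605333030299/8796093022208 ≈ 0.410.
Is E[X] < 1? YES.
Since E[X] < 1, there exists a 2-coloring of K_{92} with no monochromatic K_10; hence R(10, 10) > 92.

E[X] = 3605333030299/8796093022208 ≈ 0.410; E[X] < 1, so R(10, 10) > 92.


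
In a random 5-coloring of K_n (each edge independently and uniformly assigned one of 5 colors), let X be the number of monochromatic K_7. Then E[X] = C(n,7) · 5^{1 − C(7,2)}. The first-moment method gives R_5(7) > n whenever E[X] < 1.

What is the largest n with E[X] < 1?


We need C(n, 7) · 5^{1 − 21} < 1, i.e. C(n, 7) < 5^{21 − 1} = 95367431640625.
Check values of n near the boundary:
  n = 336: C(336, 7) = 90079147136880; 90079147136880 < 95367431640625? YES
  n = 337: C(337, 7) = 91989916924632; 91989916924632 < 95367431640625? YES
  n = 338: C(338, 7) = 93935323022736; 93935323022736 < 95367431640625? YES
  n = 339: C(339, 7) = 95915887062372; 95915887062372 < 95367431640625? NO
The largest n with C(n, 7) < 95367431640625 is n = 338 (where E[X] = 93935323022736/95367431640625 ≈ 0.9850). Hence R_5(7) > 338, i.e. R_5(7) ≥ 339.

Largest n = 338; hence R_5(7) > 338.


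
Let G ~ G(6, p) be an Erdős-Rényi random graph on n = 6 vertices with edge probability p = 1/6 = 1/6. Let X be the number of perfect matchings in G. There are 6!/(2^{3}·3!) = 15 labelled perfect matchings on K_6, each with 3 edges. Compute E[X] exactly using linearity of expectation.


K_6 has 6!/(2^{3}·3!) = 15 labelled perfect matchings.
For each such perfect matching H, let X_H = 1 if all 3 edges of H are present in G. Then P[X_H = 1] = p^{3} = (1/6)^{3} = 1/216.
By linearity: E[X] = Σ_H E[X_H] = 15 · p^{3} = 15 · 1/216 = 5/72.
Numerically: E[X] ≈ 0.0694.

E[X] = 15 · (1/6)^{3} = 5/72 ≈ 0.0694.


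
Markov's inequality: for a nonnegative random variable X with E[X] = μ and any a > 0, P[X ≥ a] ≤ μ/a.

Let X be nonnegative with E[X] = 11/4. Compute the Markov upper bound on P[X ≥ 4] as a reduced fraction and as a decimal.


μ = E[X] = 11/4, a = 4.
Markov: P[X ≥ 4] ≤ μ/a = (11/4)/4 = 11/16.
Numerically: ≈ 0.687500.
(Since a = 4 > μ = 2.750000, the bound 11/16 is < 1 and informative.)

P[X ≥ 4] ≤ 11/16 ≈ 0.687500.


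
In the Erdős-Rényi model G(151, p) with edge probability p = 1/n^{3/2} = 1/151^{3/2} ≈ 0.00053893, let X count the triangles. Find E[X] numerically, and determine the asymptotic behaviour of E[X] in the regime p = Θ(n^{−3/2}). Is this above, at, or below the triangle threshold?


Number of potential triangles: C(151, 3) = 562475.
Each occurs with probability p³ ≈ (0.00053893)³ ≈ 1.5653222e-10.
By linearity: E[X] = C(151, 3)·p³ ≈ 562475 · 1.5653222e-10 ≈ 0.00009.
Since α = 3/2 > 1, p = c/n^{3/2} = o(1/n) is below the triangle threshold p ~ 1/n. Asymptotically E[X] ~ (c³/6)·n^{3(1−α)} = (1³/6)·n^{-1.5} → 0, so by Markov's inequality G has no triangles w.h.p.

E[X] ≈ 0.00009; in regime p = Θ(1/n^{3/2}) E[X] tends to 0 (below the triangle threshold p ~ 1/n).


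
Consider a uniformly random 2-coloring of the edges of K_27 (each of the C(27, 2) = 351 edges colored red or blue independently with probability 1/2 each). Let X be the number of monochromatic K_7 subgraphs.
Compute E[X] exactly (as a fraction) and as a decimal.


Let X = Σ_S X_S over the C(27, 7) = 888030 subsets S of size 7, where X_S = 1 if the K_7 on S is monochromatic.
For a fixed S, the K_7 on S has C(7, 2) = 21 edges. P[all 21 edges red] = (1/2)^21, and likewise for blue, so P[monochromatic] = 2·(1/2)^21 = 2^{1 − 21} = 1/1048576.
Summing: E[X] = C(27, 7) · 2^{1 − 21} = 888030 · 1/1048576 = 444015/524288.
Numerically: E[X] ≈ 0.8469.

E[X] = C(27,7)·2^(1−C(7,2)) = 444015/524288 ≈ 0.8469.


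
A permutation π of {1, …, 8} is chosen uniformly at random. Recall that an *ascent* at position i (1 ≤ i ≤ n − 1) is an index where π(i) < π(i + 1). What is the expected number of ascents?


Write X = Σ X_I over i = 1, …, 7, with X_I the indicator of one ascent.
There are 7 indicators.
For each fixed i, the pair (π(i), π(i+1)) is a uniformly random ordered pair of distinct values from {1, …, 8}; by symmetry P[π(i) < π(i+1)] = 1/2.
By linearity: E[X] = 7 · (1/2) = (8 − 1) · (1/2) = 7/2 ≈ 3.5000.

E[X] = 7/2 = 3.5000.


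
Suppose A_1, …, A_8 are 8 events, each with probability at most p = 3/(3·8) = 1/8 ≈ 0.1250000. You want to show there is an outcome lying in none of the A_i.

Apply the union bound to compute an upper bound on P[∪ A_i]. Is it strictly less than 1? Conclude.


Union bound: P[∪_{i=1}^{8} A_i] ≤ Σ_i P[A_i] ≤ 8·p = 8·(1/8) = 1.
Numerically: 1 ≈ 1.0000000.
Is 1 < 1? NO.
Since the bound 1 is ≥ 1, the union bound is uninformative here; it does NOT by itself certify existence.

8·p = 1 ≈ 1.0000000; existence NOT certified by the union bound.


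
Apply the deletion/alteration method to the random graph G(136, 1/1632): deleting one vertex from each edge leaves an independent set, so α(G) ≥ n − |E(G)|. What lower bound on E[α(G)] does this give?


E[|E(G)|] = C(136, 2)·p = 9180 · (1/1632) = 45/8.
E[α(G)] ≥ n − E[|E(G)|] = 136 − 45/8 = 1043/8.
Numerically: ≈ 130.375000.
(This is only a lower bound; the true E[α(G)] may be larger.)

E[α(G)] ≥ 1043/8 ≈ 130.375000.


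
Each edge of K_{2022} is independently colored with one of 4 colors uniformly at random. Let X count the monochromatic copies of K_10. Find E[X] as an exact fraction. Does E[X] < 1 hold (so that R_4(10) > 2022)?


E[X] = C(2022, 10) · 4^{1 − 45} = 307870445231474093395937796 · 4^{−44} = 307870445231474093395937796/309485009821345068724781056.
As a reduced fraction: E[X] = 76967611307868523348984449/77371252455336267181195264 ≈ 0.995.
Is E[X] < 1? YES.
Since E[X] < 1, there exists a 4-coloring of K_{2022} with no monochromatic K_10; hence R_4(10) > 2022.

E[X] = 76967611307868523348984449/77371252455336267181195264 ≈ 0.995; E[X] < 1, so R_4(10) > 2022.


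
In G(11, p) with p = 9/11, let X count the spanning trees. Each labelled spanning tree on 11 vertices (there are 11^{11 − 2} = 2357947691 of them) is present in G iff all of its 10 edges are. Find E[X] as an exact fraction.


K_11 has 11^{11 − 2} = 2357947691 labelled spanning trees.
For each such spanning tree H, let X_H = 1 if all 10 edges of H are present in G. Then P[X_H = 1] = p^{10} = (9/11)^{10} = 3486784401/25937424601.
Summing the indicators: E[X] = Σ_H E[X_H] = 2357947691 · p^{10} = 2357947691 · 3486784401/25937424601 = 3486784401/11.
Numerically: E[X] ≈ 3.17e+08.

E[X] = 2357947691 · (9/11)^{10} = 3486784401/11 ≈ 3.17e+08.


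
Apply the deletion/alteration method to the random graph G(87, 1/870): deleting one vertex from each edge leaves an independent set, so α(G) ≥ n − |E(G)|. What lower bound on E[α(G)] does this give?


E[|E(G)|] = C(87, 2)·p = 3741 · (1/870) = 43/10.
E[α(G)] ≥ n − E[|E(G)|] = 87 − 43/10 = 827/10.
Numerically: ≈ 82.70000.
(This is only a lower bound; the true E[α(G)] may be larger.)

E[α(G)] ≥ 827/10 ≈ 82.70000.


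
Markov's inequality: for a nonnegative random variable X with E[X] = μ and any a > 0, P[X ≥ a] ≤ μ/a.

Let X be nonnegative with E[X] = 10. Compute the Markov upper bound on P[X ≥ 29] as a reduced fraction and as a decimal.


μ = E[X] = 10, a = 29.
Markov: P[X ≥ 29] ≤ μ/a = (10)/29 = 10/29.
Numerically: ≈ 0.345.
(Since a = 29 > μ = 10.000, the bound 10/29 is < 1 and informative.)

P[X ≥ 29] ≤ 10/29 ≈ 0.345.


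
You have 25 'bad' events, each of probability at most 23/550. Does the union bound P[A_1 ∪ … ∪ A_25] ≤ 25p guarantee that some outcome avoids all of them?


Union bound: P[∪_{i=1}^{25} A_i] ≤ Σ_i P[A_i] ≤ 25·p = 25·(23/550) = 23/22.
Numerically: 23/22 ≈ 1.04545.
Is 23/22 < 1? NO.
Since the bound 23/22 is ≥ 1, the union bound is uninformative here; it does NOT by itself certify existence.

25·p = 23/22 ≈ 1.04545; existence NOT certified by the union bound.


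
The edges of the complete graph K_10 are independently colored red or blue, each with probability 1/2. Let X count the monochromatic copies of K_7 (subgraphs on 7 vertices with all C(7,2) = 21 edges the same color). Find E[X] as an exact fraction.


Let X = Σ_S X_S over the C(10, 7) = 120 subsets S of size 7, where X_S = 1 if the K_7 on S is monochromatic.
For a fixed S, the K_7 on S has C(7, 2) = 21 edges. P[all 21 edges red] = (1/2)^21, and likewise for blue, so P[monochromatic] = 2·(1/2)^21 = 2^{1 − 21} = 1/1048576.
By linearity of expectation: E[X] = C(10, 7) · 2^{1 − 21} = 120 · 1/1048576 = 15/131072.
Numerically: E[X] ≈ 0.000114.

E[X] = C(10,7)·2^(1−C(7,2)) = 15/131072 ≈ 0.000114.


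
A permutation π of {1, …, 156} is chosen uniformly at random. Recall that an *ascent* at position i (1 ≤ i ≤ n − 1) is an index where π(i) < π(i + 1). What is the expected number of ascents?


Write X = Σ X_I over i = 1, …, 155, with X_I the indicator of one ascent.
There are 155 indicators.
For each fixed i, the pair (π(i), π(i+1)) is a uniformly random ordered pair of distinct values from {1, …, 156}; by symmetry P[π(i) < π(i+1)] = 1/2.
By linearity: E[X] = 155 · (1/2) = (156 − 1) · (1/2) = 155/2 ≈ 77.50000.

E[X] = 155/2 = 77.50000.


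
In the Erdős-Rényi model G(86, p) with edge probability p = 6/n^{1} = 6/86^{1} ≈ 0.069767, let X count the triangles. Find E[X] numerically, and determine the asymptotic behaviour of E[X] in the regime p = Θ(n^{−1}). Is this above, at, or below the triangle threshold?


Number of potential triangles: C(86, 3) = 102340.
Each occurs with probability p³ ≈ (0.069767)³ ≈ 3.3959274e-04.
By linearity: E[X] = C(86, 3)·p³ ≈ 102340 · 3.3959274e-04 ≈ 34.75392.
Here α = 1, so p = 6/n is exactly at the triangle threshold p ~ 1/n. Asymptotically E[X] → c³/6 = 6³/6 = 36 ≈ 36.00000, a bounded constant. In this regime the triangle count is asymptotically Poisson(c³/6).

E[X] ≈ 34.75392; in regime p = Θ(1/n^{1}) E[X] stays bounded (at the triangle threshold p ~ 1/n).


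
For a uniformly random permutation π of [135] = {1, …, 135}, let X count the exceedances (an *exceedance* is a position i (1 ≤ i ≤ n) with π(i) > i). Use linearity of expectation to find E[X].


Write X = Σ_{i=1}^{135} X_i, where X_i = 1_{π(i) > i}.
For each fixed i, π(i) is uniform over {1, …, 135} (marginal of a uniform permutation), so P[π(i) > i] = (n − i)/n. Summing: Σ_{i=1}^{135} (n − i)/n = (0 + 1 + … + 134)/135 = 135(135 − 1)/(2·135) = (135 − 1)/2.
Hence E[X] = Σ_{i=1}^{135} (135 − i)/135 = 67 ≈ 67.00000.

E[X] = 67 = 67.00000.


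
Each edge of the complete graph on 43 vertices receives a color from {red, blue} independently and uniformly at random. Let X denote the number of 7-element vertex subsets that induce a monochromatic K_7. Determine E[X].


Let X = Σ_S X_S over the C(43, 7) = 32224114 subsets S of size 7, where X_S = 1 if the K_7 on S is monochromatic.
For a fixed S, the K_7 on S has C(7, 2) = 21 edges. P[all 21 edges red] = (1/2)^21, and likewise for blue, so P[monochromatic] = 2·(1/2)^21 = 2^{1 − 21} = 1/1048576.
Summing: E[X] = C(43, 7) · 2^{1 − 21} = 32224114 · 1/1048576 = 16112057/524288.
Numerically: E[X] ≈ 30.731.

E[X] = C(43,7)·2^(1−C(7,2)) = 16112057/524288 ≈ 30.731.


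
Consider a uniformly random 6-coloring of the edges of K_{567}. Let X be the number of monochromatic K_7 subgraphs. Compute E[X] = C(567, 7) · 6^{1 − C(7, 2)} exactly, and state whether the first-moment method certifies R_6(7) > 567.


E[X] = C(567, 7) · 6^{1 − 21} = 3601671315933933 · 6^{−20} = 3601671315933933/3656158440062976.
As a reduced fraction: E[X] = 44465077974493/45137758519296 ≈ 0.9850972.
Is E[X] < 1? YES.
Since E[X] < 1, there exists a 6-coloring of K_{567} with no monochromatic K_7; hence R_6(7) > 567.

E[X] = 44465077974493/45137758519296 ≈ 0.9850972; E[X] < 1, so R_6(7) > 567.


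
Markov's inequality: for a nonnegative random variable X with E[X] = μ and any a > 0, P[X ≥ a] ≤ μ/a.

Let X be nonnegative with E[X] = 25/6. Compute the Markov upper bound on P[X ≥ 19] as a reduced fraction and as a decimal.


μ = E[X] = 25/6, a = 19.
Markov: P[X ≥ 19] ≤ μ/a = (25/6)/19 = 25/114.
Numerically: ≈ 0.219.
(Since a = 19 > μ = 4.167, the bound 25/114 is < 1 and informative.)

P[X ≥ 19] ≤ 25/114 ≈ 0.219.


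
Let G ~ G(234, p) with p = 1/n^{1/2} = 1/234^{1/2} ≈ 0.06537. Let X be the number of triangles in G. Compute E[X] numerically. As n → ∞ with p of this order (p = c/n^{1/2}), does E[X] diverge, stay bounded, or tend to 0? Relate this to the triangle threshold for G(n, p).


Number of potential triangles: C(234, 3) = 2108184.
Each occurs with probability p³ ≈ (0.06537)³ ≈ 2.793677e-04.
By linearity: E[X] = C(234, 3)·p³ ≈ 2108184 · 2.793677e-04 ≈ 588.9585.
Since α = 1/2 < 1, p = c/n^{1/2} ≫ 1/n is above the triangle threshold p ~ 1/n. Asymptotically E[X] ~ (c³/6)·n^{3(1−α)} = (1³/6)·n^{1.5} → ∞; triangles are abundant w.h.p.

E[X] ≈ 588.9585; in regime p = Θ(1/n^{1/2}) E[X] diverges (above the triangle threshold p ~ 1/n).


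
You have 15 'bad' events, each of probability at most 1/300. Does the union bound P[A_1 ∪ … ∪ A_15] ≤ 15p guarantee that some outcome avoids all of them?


Union bound: P[∪_{i=1}^{15} A_i] ≤ Σ_i P[A_i] ≤ 15·p = 15·(1/300) = 1/20.
Numerically: 1/20 ≈ 0.0500000.
Is 1/20 < 1? YES.
Since P[∪ A_i] ≤ 1/20 < 1, the complement has P[∩ A_i^c] ≥ 1 − 1/20 = 19/20 > 0, so some outcome avoids every A_i.

15·p = 1/20 ≈ 0.0500000; existence CERTIFIED by the union bound.


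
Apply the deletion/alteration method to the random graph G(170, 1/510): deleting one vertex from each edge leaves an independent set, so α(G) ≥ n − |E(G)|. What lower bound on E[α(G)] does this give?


E[|E(G)|] = C(170, 2)·p = 14365 · (1/510) = 169/6.
E[α(G)] ≥ n − E[|E(G)|] = 170 − 169/6 = 851/6.
Numerically: ≈ 141.83333.
(This is only a lower bound; the true E[α(G)] may be larger.)

E[α(G)] ≥ 851/6 ≈ 141.83333.


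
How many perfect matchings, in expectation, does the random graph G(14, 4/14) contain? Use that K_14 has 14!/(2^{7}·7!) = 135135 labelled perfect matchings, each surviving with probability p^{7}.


K_14 has 14!/(2^{7}·7!) = 135135 labelled perfect matchings.
For each such perfect matching H, let X_H = 1 if all 7 edges of H are present in G. Then P[X_H = 1] = p^{7} = (2/7)^{7} = 128/823543.
By linearity: E[X] = Σ_H E[X_H] = 135135 · p^{7} = 135135 · 128/823543 = 2471040/117649.
Numerically: E[X] ≈ 21.

E[X] = 135135 · (2/7)^{7} = 2471040/117649 ≈ 21.


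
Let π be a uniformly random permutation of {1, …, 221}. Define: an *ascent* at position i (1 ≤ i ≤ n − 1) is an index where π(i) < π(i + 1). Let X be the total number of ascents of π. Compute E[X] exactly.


Write X = Σ X_I over i = 1, …, 220, with X_I the indicator of one ascent.
There are 220 indicators.
For each fixed i, the pair (π(i), π(i+1)) is a uniformly random ordered pair of distinct values from {1, …, 221}; by symmetry P[π(i) < π(i+1)] = 1/2.
By linearity: E[X] = 220 · (1/2) = (221 − 1) · (1/2) = 110 ≈ 110.000.

E[X] = 110 = 110.000.


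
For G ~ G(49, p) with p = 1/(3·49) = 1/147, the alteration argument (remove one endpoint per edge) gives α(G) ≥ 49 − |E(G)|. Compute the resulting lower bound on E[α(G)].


E[|E(G)|] = C(49, 2)·p = 1176 · (1/147) = 8.
E[α(G)] ≥ n − E[|E(G)|] = 49 − 8 = 41.
Numerically: ≈ 41.00000.
(This is only a lower bound; the true E[α(G)] may be larger.)

E[α(G)] ≥ 41 ≈ 41.00000.


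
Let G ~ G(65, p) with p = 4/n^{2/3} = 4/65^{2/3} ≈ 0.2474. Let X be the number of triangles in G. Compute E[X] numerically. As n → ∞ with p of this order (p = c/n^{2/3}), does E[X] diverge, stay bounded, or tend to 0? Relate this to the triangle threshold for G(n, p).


Number of potential triangles: C(65, 3) = 43680.
Each occurs with probability p³ ≈ (0.2474)³ ≈ 1.514793e-02.
By linearity: E[X] = C(65, 3)·p³ ≈ 43680 · 1.514793e-02 ≈ 661.6615.
Since α = 2/3 < 1, p = c/n^{2/3} ≫ 1/n is above the triangle threshold p ~ 1/n. Asymptotically E[X] ~ (c³/6)·n^{3(1−α)} = (4³/6)·n^{1} → ∞; triangles are abundant w.h.p.

E[X] ≈ 661.6615; in regime p = Θ(1/n^{2/3}) E[X] diverges (above the triangle threshold p ~ 1/n).


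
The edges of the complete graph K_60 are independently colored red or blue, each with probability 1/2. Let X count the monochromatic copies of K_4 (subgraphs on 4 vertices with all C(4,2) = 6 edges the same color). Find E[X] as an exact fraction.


Let X = Σ_S X_S over the C(60, 4) = 487635 subsets S of size 4, where X_S = 1 if the K_4 on S is monochromatic.
For a fixed S, the K_4 on S has C(4, 2) = 6 edges. P[all 6 edges red] = (1/2)^6, and likewise for blue, so P[monochromatic] = 2·(1/2)^6 = 2^{1 − 6} = 1/32.
Summing: E[X] = C(60, 4) · 2^{1 − 6} = 487635 · 1/32 = 487635/32.
Numerically: E[X] ≈ 15238.593750.

E[X] = C(60,4)·2^(1−C(4,2)) = 487635/32 ≈ 15238.593750.


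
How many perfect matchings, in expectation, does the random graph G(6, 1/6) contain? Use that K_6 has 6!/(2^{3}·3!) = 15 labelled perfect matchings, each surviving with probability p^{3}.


K_6 has 6!/(2^{3}·3!) = 15 labelled perfect matchings.
For each such perfect matching H, let X_H = 1 if all 3 edges of H are present in G. Then P[X_H = 1] = p^{3} = (1/6)^{3} = 1/216.
By linearity of expectation: E[X] = Σ_H E[X_H] = 15 · p^{3} = 15 · 1/216 = 5/72.
Numerically: E[X] ≈ 0.0694444.

E[X] = 15 · (1/6)^{3} = 5/72 ≈ 0.0694444.


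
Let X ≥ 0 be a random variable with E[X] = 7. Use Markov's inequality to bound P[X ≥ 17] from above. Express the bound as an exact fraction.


μ = E[X] = 7, a = 17.
Markov: P[X ≥ 17] ≤ μ/a = (7)/17 = 7/17.
Numerically: ≈ 0.412.
(Since a = 17 > μ = 7.000, the bound 7/17 is < 1 and informative.)

P[X ≥ 17] ≤ 7/17 ≈ 0.412.


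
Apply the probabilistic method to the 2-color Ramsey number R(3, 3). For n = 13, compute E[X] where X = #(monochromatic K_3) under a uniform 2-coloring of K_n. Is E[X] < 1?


E[X] = C(13, 3) · 2^{1 − 3} = 286 · 2^{−2} = 286/4.
As a reduced fraction: E[X] = 143/2 ≈ 71.5000.
Is E[X] < 1? NO.
Since E[X] ≥ 1, the first-moment bound is inconclusive at n = 13; it does NOT by itself certify R(3, 3) > 13.

E[X] = 143/2 ≈ 71.5000; E[X] ≥ 1; first-moment method inconclusive here.


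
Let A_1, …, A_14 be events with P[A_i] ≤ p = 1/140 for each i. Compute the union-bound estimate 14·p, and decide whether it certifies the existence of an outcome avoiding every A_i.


Union bound: P[∪_{i=1}^{14} A_i] ≤ Σ_i P[A_i] ≤ 14·p = 14·(1/140) = 1/10.
Numerically: 1/10 ≈ 0.1000.
Is 1/10 < 1? YES.
Since P[∪ A_i] ≤ 1/10 < 1, the complement has P[∩ A_i^c] ≥ 1 − 1/10 = 9/10 > 0, so some outcome avoids every A_i.

14·p = 1/10 ≈ 0.1000; existence CERTIFIED by the union bound.


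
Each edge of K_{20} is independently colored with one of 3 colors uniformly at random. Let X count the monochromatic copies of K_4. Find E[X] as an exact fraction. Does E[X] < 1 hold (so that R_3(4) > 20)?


E[X] = C(20, 4) · 3^{1 − 6} = 4845 · 3^{−5} = 4845/243.
As a reduced fraction: E[X] = 1615/81 ≈ 19.9382716.
Is E[X] < 1? NO.
Since E[X] ≥ 1, the first-moment bound is inconclusive at n = 20; it does NOT by itself certify R_3(4) > 20.

E[X] = 1615/81 ≈ 19.9382716; E[X] ≥ 1; first-moment method inconclusive here.


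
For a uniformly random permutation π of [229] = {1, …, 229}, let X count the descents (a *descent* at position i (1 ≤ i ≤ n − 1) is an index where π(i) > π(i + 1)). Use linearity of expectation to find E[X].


Write X = Σ X_I over i = 1, …, 228, with X_I the indicator of one descent.
There are 228 indicators.
For each fixed i, the pair (π(i), π(i+1)) is a uniformly random ordered pair of distinct values from {1, …, 229}; by symmetry P[π(i) > π(i+1)] = 1/2.
By linearity: E[X] = 228 · (1/2) = (229 − 1) · (1/2) = 114 ≈ 114.00000.

E[X] = 114 = 114.00000.


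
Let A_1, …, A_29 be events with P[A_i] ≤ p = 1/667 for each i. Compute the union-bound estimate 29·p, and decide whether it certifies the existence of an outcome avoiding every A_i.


Union bound: P[∪_{i=1}^{29} A_i] ≤ Σ_i P[A_i] ≤ 29·p = 29·(1/667) = 1/23.
Numerically: 1/23 ≈ 0.043478.
Is 1/23 < 1? YES.
Since P[∪ A_i] ≤ 1/23 < 1, the complement has P[∩ A_i^c] ≥ 1 − 1/23 = 22/23 > 0, so some outcome avoids every A_i.

29·p = 1/23 ≈ 0.043478; existence CERTIFIED by the union bound.


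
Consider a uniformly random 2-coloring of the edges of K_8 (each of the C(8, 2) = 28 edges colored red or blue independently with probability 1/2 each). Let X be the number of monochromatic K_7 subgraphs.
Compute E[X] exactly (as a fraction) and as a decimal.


Let X = Σ_S X_S over the C(8, 7) = 8 subsets S of size 7, where X_S = 1 if the K_7 on S is monochromatic.
For a fixed S, the K_7 on S has C(7, 2) = 21 edges. P[all 21 edges red] = (1/2)^21, and likewise for blue, so P[monochromatic] = 2·(1/2)^21 = 2^{1 − 21} = 1/1048576.
By linearity: E[X] = C(8, 7) · 2^{1 − 21} = 8 · 1/1048576 = 1/131072.
Numerically: E[X] ≈ 0.0000.

E[X] = C(8,7)·2^(1−C(7,2)) = 1/131072 ≈ 0.0000.


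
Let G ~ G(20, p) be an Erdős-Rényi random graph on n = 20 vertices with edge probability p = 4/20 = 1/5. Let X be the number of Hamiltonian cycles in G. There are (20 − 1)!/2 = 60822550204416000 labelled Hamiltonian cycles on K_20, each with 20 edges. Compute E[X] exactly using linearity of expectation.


K_20 has (20 − 1)!/2 = 60822550204416000 labelled Hamiltonian cycles.
For each such Hamiltonian cycle H, let X_H = 1 if all 20 edges of H are present in G. Then P[X_H = 1] = p^{20} = (1/5)^{20} = 1/95367431640625.
By linearity: E[X] = Σ_H E[X_H] = 60822550204416000 · p^{20} = 60822550204416000 · 1/95367431640625 = 486580401635328/762939453125.
Numerically: E[X] ≈ 638.

E[X] = 60822550204416000 · (1/5)^{20} = 486580401635328/762939453125 ≈ 638.


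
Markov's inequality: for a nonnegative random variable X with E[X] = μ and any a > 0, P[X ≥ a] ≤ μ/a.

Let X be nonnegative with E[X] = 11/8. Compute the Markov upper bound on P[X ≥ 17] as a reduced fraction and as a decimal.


μ = E[X] = 11/8, a = 17.
Markov: P[X ≥ 17] ≤ μ/a = (11/8)/17 = 11/136.
Numerically: ≈ 0.0809.
(Since a = 17 > μ = 1.3750, the bound 11/136 is < 1 and informative.)

P[X ≥ 17] ≤ 11/136 ≈ 0.0809.


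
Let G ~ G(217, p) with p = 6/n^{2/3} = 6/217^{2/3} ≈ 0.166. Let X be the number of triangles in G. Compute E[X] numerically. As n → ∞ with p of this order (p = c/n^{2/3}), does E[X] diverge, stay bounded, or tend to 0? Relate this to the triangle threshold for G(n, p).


Number of potential triangles: C(217, 3) = 1679580.
Each occurs with probability p³ ≈ (0.166)³ ≈ 4.58706e-03.
By linearity: E[X] = C(217, 3)·p³ ≈ 1679580 · 4.58706e-03 ≈ 7704.332.
Since α = 2/3 < 1, p = c/n^{2/3} ≫ 1/n is above the triangle threshold p ~ 1/n. Asymptotically E[X] ~ (c³/6)·n^{3(1−α)} = (6³/6)·n^{1} → ∞; triangles are abundant w.h.p.

E[X] ≈ 7704.332; in regime p = Θ(1/n^{2/3}) E[X] diverges (above the triangle threshold p ~ 1/n).


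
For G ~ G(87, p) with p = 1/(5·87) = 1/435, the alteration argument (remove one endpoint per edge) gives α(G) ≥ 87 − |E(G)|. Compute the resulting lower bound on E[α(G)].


E[|E(G)|] = C(87, 2)·p = 3741 · (1/435) = 43/5.
E[α(G)] ≥ n − E[|E(G)|] = 87 − 43/5 = 392/5.
Numerically: ≈ 78.40000.
(This is only a lower bound; the true E[α(G)] may be larger.)

E[α(G)] ≥ 392/5 ≈ 78.40000.


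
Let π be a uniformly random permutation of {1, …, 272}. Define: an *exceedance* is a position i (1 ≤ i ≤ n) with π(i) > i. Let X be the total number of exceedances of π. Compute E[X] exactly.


Write X = Σ_{i=1}^{272} X_i, where X_i = 1_{π(i) > i}.
For each fixed i, π(i) is uniform over {1, …, 272} (marginal of a uniform permutation), so P[π(i) > i] = (n − i)/n. Summing: Σ_{i=1}^{272} (n − i)/n = (0 + 1 + … + 271)/272 = 272(272 − 1)/(2·272) = (272 − 1)/2.
Hence E[X] = Σ_{i=1}^{272} (272 − i)/272 = 271/2 ≈ 135.5000.

E[X] = 271/2 = 135.5000.


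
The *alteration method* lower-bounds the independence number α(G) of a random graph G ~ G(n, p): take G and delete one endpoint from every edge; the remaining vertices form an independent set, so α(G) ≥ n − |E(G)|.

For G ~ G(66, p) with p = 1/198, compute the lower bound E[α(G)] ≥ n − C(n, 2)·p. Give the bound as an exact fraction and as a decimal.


E[|E(G)|] = C(66, 2)·p = 2145 · (1/198) = 65/6.
E[α(G)] ≥ n − E[|E(G)|] = 66 − 65/6 = 331/6.
Numerically: ≈ 55.167.
(This is only a lower bound; the true E[α(G)] may be larger.)

E[α(G)] ≥ 331/6 ≈ 55.167.


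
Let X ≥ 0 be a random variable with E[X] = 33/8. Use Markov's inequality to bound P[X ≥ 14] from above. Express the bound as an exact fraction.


μ = E[X] = 33/8, a = 14.
Markov: P[X ≥ 14] ≤ μ/a = (33/8)/14 = 33/112.
Numerically: ≈ 0.294643.
(Since a = 14 > μ = 4.125000, the bound 33/112 is < 1 and informative.)

P[X ≥ 14] ≤ 33/112 ≈ 0.294643.


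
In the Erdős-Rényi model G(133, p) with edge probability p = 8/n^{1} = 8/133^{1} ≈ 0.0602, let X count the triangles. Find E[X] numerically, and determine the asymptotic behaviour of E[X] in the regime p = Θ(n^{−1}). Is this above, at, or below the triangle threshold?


Number of potential triangles: C(133, 3) = 383306.
Each occurs with probability p³ ≈ (0.0602)³ ≈ 2.17628e-04.
By linearity: E[X] = C(133, 3)·p³ ≈ 383306 · 2.17628e-04 ≈ 83.418.
Here α = 1, so p = 8/n is exactly at the triangle threshold p ~ 1/n. Asymptotically E[X] → c³/6 = 8³/6 = 256/3 ≈ 85.333, a bounded constant. In this regime the triangle count is asymptotically Poisson(c³/6).

E[X] ≈ 83.418; in regime p = Θ(1/n^{1}) E[X] stays bounded (at the triangle threshold p ~ 1/n).


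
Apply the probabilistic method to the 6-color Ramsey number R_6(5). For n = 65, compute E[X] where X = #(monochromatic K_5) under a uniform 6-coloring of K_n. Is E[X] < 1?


E[X] = C(65, 5) · 6^{1 − 10} = 8259888 · 6^{−9} = 8259888/10077696.
As a reduced fraction: E[X] = 172081/209952 ≈ 0.8196207.
Is E[X] < 1? YES.
Since E[X] < 1, there exists a 6-coloring of K_{65} with no monochromatic K_5; hence R_6(5) > 65.

E[X] = 172081/209952 ≈ 0.8196207; E[X] < 1, so R_6(5) > 65.


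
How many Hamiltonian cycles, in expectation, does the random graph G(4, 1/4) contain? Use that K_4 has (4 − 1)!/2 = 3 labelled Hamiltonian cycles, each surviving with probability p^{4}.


K_4 has (4 − 1)!/2 = 3 labelled Hamiltonian cycles.
For each such Hamiltonian cycle H, let X_H = 1 if all 4 edges of H are present in G. Then P[X_H = 1] = p^{4} = (1/4)^{4} = 1/256.
By linearity: E[X] = Σ_H E[X_H] = 3 · p^{4} = 3 · 1/256 = 3/256.
Numerically: E[X] ≈ 0.0117.

E[X] = 3 · (1/4)^{4} = 3/256 ≈ 0.0117.


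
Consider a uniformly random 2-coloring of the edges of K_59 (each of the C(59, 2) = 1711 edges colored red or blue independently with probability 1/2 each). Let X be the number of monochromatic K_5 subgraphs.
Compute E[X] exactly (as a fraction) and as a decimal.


Let X = Σ_S X_S over the C(59, 5) = 5006386 subsets S of size 5, where X_S = 1 if the K_5 on S is monochromatic.
For a fixed S, the K_5 on S has C(5, 2) = 10 edges. P[all 10 edges red] = (1/2)^10, and likewise for blue, so P[monochromatic] = 2·(1/2)^10 = 2^{1 − 10} = 1/512.
Summing: E[X] = C(59, 5) · 2^{1 − 10} = 5006386 · 1/512 = 2503193/256.
Numerically: E[X] ≈ 9778.097656.

E[X] = C(59,5)·2^(1−C(5,2)) = 2503193/256 ≈ 9778.097656.
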